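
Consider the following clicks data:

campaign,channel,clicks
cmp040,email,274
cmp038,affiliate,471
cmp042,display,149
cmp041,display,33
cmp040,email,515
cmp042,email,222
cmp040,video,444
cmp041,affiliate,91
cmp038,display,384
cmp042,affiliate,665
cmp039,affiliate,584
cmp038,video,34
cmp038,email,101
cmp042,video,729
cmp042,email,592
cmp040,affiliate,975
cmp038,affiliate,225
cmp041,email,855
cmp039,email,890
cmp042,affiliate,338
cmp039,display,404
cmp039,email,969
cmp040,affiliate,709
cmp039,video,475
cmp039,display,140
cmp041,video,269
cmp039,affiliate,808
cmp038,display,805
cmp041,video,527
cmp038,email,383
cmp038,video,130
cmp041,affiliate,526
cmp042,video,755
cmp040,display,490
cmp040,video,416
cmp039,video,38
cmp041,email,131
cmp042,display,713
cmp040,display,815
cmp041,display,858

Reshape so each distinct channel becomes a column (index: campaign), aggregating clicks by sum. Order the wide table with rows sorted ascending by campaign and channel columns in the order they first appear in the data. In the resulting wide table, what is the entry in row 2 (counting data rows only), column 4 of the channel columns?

513

With rows sorted ascending by campaign, row 2 is campaign=cmp039. channel columns in first-appearance order: email, affiliate, display, video; column 4 is video.
Long rows with campaign=cmp039, channel=video: 475 + 38 = 513.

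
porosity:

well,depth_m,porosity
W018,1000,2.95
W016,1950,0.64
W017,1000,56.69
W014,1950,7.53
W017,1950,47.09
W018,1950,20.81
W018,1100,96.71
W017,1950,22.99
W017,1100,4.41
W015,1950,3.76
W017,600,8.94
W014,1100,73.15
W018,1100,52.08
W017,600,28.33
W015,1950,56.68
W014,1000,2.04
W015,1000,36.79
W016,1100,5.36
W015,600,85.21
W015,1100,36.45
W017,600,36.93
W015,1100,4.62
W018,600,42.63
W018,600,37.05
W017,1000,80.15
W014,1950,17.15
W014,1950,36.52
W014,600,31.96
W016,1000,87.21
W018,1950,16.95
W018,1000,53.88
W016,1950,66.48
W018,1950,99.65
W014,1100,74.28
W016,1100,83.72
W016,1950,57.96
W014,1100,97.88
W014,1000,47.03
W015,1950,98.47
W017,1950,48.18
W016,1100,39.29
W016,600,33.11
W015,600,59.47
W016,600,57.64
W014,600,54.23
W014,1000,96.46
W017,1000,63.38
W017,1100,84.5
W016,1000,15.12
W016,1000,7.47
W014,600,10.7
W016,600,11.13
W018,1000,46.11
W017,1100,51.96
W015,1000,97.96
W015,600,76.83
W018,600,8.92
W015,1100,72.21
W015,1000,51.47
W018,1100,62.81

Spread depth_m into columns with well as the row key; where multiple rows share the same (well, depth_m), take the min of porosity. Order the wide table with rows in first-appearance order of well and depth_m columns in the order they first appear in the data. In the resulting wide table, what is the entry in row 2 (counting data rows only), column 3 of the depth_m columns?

With rows in first-appearance order of well, row 2 is well=W016. depth_m columns in first-appearance order: 1000, 1950, 1100, 600; column 3 is 1100.
Long rows with well=W016, depth_m=1100: min(5.36, 83.72, 39.29) = 5.36.

5.36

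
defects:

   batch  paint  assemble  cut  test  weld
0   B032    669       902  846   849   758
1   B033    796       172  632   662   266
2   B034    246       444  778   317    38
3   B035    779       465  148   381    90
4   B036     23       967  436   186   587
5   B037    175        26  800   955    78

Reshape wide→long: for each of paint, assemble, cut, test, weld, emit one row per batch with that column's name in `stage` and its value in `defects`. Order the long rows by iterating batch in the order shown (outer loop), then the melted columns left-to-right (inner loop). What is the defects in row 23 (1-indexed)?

436

30 rows total (6 × 5). Row 23: index ⌊(23-1)/5⌋ = 4 into batch → B036; (23-1) mod 5 = 2 into the melted columns → cut.
So row 23 is (B036, cut, 436); defects = 436.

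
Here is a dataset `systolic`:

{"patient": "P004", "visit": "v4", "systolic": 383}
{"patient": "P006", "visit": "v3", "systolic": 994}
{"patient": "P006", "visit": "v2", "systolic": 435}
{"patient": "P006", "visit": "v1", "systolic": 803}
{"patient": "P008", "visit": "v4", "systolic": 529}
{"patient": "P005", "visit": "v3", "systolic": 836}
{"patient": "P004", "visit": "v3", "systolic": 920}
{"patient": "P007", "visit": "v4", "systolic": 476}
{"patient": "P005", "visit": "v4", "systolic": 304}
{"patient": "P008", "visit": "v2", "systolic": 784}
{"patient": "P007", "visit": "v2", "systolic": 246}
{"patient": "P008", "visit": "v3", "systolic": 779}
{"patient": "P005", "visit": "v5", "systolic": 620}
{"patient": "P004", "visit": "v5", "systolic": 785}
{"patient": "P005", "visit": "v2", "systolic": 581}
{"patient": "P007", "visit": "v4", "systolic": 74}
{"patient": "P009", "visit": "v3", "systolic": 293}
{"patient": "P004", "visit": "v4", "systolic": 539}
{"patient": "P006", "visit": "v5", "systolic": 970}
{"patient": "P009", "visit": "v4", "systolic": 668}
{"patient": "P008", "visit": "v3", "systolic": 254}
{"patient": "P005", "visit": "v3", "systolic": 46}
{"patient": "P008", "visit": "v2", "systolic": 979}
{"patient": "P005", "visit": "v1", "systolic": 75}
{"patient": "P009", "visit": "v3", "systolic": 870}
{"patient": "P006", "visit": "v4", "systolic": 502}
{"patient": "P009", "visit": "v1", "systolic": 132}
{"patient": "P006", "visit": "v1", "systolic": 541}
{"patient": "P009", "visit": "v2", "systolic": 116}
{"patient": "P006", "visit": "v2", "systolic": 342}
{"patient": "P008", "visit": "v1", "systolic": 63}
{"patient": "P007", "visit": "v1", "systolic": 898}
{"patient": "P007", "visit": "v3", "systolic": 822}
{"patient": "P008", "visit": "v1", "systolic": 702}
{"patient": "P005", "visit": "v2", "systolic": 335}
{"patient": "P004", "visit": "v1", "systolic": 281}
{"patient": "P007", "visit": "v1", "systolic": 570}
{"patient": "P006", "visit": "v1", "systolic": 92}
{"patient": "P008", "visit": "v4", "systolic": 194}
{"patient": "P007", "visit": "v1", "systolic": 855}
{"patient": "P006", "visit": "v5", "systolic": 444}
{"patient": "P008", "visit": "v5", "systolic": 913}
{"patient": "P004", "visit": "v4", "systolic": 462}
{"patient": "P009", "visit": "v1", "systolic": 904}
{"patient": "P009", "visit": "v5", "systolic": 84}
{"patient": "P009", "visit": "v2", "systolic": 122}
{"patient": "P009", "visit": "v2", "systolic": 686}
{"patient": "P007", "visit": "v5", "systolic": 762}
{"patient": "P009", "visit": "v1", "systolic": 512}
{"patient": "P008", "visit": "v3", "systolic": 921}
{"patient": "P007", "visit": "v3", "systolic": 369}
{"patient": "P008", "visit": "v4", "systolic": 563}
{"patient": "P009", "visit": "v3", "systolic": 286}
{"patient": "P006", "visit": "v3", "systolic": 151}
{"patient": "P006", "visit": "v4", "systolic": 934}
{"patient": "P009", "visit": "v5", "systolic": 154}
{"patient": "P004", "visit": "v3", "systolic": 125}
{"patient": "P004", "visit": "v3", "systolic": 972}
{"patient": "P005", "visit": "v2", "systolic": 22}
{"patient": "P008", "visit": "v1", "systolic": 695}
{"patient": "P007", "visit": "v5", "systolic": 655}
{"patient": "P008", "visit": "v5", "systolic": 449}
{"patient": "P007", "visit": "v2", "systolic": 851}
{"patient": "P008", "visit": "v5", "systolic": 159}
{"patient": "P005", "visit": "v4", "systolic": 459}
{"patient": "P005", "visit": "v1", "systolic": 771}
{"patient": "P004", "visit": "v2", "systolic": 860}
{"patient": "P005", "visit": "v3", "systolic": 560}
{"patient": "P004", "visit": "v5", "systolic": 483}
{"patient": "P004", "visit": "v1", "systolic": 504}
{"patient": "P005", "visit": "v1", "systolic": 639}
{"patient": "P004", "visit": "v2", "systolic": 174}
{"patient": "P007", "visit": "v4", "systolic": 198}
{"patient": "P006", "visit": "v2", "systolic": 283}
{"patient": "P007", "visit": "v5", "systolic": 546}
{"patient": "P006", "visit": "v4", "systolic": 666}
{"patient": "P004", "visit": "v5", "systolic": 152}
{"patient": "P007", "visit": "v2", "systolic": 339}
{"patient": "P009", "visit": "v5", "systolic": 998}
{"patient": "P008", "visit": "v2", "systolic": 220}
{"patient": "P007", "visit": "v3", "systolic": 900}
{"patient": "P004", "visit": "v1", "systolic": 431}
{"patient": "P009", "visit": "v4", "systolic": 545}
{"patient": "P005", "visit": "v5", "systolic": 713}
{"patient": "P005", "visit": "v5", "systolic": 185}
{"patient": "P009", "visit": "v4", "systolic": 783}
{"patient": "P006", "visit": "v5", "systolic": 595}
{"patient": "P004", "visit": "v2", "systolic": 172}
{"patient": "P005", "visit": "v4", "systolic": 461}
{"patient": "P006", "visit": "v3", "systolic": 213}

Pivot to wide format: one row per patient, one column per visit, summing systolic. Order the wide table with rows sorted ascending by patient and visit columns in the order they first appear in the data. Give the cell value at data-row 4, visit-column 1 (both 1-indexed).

With rows sorted ascending by patient, row 4 is patient=P007. visit columns in first-appearance order: v4, v3, v2, v1, v5; column 1 is v4.
Long rows with patient=P007, visit=v4: 476 + 74 + 198 = 748.

748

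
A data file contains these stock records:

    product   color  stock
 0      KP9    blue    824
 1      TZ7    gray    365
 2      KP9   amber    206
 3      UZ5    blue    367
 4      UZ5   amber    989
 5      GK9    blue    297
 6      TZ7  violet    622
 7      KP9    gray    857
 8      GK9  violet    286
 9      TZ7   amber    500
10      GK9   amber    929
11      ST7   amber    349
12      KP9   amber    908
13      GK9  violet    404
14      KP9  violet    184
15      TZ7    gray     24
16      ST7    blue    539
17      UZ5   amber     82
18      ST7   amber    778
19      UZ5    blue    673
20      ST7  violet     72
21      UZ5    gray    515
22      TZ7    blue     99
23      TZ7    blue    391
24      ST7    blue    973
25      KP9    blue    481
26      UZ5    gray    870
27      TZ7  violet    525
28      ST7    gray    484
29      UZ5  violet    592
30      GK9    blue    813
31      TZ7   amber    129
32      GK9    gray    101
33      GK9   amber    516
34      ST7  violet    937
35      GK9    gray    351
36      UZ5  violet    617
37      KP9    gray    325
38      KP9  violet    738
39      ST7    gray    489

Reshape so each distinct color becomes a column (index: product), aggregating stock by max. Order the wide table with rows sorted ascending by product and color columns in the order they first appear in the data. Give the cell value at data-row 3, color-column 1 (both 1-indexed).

973

With rows sorted ascending by product, row 3 is product=ST7. color columns in first-appearance order: blue, gray, amber, violet; column 1 is blue.
Long rows with product=ST7, color=blue: max(539, 973) = 973.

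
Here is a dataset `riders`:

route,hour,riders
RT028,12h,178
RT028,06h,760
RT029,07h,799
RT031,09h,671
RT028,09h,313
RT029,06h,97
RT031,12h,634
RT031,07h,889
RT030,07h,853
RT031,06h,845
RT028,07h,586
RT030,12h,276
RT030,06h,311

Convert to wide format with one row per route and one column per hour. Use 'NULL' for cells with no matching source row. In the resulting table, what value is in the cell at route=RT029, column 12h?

NULL

No long-format row has route=RT029 and hour=12h, so the cell is NULL.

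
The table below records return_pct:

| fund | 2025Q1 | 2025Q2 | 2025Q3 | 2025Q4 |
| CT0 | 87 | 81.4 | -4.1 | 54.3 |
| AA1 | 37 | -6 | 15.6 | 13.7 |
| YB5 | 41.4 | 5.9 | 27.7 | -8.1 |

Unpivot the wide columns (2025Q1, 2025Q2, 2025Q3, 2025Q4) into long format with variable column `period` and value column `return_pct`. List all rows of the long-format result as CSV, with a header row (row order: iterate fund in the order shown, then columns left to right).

fund,period,return_pct
CT0,2025Q1,87
CT0,2025Q2,81.4
CT0,2025Q3,-4.1
CT0,2025Q4,54.3
AA1,2025Q1,37
AA1,2025Q2,-6
AA1,2025Q3,15.6
AA1,2025Q4,13.7
YB5,2025Q1,41.4
YB5,2025Q2,5.9
YB5,2025Q3,27.7
YB5,2025Q4,-8.1

Each (fund, column) pair becomes one row: 3 × 4 = 12 rows.
For example, (CT0, 2025Q1) → return_pct=87.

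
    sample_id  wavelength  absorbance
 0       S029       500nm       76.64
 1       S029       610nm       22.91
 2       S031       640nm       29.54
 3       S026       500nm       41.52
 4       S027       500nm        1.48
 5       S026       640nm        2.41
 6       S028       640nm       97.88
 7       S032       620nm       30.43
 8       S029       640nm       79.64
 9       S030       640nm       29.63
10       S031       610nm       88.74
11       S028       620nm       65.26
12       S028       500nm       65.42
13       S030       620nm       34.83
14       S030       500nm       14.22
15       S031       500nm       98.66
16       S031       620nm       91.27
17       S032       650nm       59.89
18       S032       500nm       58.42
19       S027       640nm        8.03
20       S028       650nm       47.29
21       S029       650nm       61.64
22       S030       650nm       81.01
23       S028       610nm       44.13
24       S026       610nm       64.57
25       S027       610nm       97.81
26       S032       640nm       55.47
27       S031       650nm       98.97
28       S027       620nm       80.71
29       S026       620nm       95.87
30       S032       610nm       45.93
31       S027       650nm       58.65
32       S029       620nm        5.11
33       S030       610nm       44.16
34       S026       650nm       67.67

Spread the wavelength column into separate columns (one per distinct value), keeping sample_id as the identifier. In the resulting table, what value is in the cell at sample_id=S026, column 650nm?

Wide layout: rows indexed by sample_id, columns are the 5 distinct wavelength values (500nm, 610nm, 640nm, 620nm, 650nm).
Cell (sample_id=S026, wavelength=650nm) draws from the long row where sample_id=S026 and wavelength=650nm, which has absorbance=67.67.

67.67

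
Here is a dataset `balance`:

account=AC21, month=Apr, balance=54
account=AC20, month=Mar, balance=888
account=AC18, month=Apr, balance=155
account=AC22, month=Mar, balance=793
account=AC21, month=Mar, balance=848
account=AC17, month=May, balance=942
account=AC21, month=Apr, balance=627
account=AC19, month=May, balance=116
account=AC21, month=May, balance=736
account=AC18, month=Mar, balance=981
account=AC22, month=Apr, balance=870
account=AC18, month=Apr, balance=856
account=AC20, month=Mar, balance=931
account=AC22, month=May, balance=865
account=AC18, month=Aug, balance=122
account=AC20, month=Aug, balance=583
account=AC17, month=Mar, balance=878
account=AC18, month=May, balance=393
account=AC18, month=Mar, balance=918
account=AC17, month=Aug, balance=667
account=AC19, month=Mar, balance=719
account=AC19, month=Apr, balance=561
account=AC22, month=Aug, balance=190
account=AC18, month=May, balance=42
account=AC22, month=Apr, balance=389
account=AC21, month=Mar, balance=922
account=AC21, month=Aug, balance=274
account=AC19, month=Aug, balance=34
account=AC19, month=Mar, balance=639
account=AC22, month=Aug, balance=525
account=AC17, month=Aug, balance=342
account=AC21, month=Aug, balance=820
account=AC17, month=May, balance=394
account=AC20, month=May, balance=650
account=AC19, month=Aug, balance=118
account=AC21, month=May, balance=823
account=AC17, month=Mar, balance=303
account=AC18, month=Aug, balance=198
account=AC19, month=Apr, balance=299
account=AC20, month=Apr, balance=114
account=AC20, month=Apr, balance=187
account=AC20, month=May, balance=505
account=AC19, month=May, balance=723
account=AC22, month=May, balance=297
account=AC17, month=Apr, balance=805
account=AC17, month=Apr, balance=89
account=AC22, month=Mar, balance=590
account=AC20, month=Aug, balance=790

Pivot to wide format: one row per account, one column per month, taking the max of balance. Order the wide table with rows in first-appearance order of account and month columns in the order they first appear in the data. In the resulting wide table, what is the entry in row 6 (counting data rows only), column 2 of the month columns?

With rows in first-appearance order of account, row 6 is account=AC19. month columns in first-appearance order: Apr, Mar, May, Aug; column 2 is Mar.
Long rows with account=AC19, month=Mar: max(719, 639) = 719.

719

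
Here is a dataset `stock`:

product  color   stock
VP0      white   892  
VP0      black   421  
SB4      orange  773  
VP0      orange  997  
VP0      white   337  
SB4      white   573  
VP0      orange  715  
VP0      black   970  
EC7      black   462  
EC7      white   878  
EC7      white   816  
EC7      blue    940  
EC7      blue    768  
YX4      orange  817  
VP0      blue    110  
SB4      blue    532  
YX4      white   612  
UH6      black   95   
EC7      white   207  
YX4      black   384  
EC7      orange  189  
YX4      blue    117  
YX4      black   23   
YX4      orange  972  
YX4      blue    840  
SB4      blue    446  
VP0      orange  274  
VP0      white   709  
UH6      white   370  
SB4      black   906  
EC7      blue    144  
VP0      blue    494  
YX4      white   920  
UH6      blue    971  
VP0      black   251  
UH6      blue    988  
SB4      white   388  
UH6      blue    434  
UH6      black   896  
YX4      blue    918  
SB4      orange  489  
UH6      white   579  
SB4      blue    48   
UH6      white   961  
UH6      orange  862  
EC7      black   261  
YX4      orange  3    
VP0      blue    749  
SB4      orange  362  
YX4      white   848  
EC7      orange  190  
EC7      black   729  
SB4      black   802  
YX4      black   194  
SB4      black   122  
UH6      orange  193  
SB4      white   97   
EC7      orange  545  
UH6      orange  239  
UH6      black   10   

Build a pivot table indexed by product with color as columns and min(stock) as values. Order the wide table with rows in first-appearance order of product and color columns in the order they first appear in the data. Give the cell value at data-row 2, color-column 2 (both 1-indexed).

With rows in first-appearance order of product, row 2 is product=SB4. color columns in first-appearance order: white, black, orange, blue; column 2 is black.
Long rows with product=SB4, color=black: min(906, 802, 122) = 122.

122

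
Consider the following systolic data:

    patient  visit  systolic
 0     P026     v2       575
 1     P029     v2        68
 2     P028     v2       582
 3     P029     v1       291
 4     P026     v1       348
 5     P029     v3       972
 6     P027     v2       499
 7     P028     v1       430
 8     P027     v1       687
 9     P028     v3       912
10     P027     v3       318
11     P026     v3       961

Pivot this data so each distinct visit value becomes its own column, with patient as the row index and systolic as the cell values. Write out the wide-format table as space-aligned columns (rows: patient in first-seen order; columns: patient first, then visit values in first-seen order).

patient  v2   v1   v3 
P026     575  348  961
P029     68   291  972
P028     582  430  912
P027     499  687  318

Columns: patient plus the 3 distinct visit values (v2, v1, v3).
For example, row P026 column v2 takes systolic=575 from the long row (P026, v2).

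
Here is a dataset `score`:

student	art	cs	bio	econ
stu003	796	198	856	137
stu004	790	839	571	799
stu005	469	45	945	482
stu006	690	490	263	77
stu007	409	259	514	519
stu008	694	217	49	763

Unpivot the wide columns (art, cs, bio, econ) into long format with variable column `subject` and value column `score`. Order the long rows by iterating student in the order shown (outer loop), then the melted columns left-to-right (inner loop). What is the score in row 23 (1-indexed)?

49

24 rows total (6 × 4). Row 23: index ⌊(23-1)/4⌋ = 5 into student → stu008; (23-1) mod 4 = 2 into the melted columns → bio.
So row 23 is (stu008, bio, 49); score = 49.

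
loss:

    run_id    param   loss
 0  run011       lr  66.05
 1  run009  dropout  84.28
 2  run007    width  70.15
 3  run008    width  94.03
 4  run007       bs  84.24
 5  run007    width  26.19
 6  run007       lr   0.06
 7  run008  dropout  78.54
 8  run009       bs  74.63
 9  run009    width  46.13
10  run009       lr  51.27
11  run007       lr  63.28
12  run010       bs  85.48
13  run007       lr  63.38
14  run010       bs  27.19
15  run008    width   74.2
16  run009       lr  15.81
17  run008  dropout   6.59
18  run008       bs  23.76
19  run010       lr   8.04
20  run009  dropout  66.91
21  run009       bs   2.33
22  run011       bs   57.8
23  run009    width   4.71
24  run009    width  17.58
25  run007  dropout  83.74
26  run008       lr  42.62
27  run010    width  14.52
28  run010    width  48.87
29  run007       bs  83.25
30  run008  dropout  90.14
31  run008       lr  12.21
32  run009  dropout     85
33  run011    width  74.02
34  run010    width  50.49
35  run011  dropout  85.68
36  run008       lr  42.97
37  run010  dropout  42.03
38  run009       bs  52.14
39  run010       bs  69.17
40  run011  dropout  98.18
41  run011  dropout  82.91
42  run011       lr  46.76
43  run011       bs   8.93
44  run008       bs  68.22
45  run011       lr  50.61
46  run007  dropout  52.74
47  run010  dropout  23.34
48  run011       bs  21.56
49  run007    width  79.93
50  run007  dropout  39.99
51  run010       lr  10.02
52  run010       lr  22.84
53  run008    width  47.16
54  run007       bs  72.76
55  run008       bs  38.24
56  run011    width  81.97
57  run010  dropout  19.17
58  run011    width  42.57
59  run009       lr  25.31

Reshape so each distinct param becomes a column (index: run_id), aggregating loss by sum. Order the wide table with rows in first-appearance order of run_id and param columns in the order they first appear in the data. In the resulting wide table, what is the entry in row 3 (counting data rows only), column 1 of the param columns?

With rows in first-appearance order of run_id, row 3 is run_id=run007. param columns in first-appearance order: lr, dropout, width, bs; column 1 is lr.
Long rows with run_id=run007, param=lr: 0.06 + 63.28 + 63.38 = 126.72.

126.72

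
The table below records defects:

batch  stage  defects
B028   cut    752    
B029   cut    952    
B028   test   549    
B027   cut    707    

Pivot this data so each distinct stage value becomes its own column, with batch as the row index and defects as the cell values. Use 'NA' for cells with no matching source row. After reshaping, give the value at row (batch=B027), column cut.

The long row with batch=B027, stage=cut has defects=707.

707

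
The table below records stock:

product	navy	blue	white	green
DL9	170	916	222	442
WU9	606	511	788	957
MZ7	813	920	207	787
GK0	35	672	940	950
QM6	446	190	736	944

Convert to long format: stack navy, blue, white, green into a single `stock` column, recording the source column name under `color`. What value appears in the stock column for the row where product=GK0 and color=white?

940

Unpivoting turns each (product, wide-column) pair into one long row.
The wide cell at row GK0, column white holds 940, so the long row (GK0, white) has stock=940.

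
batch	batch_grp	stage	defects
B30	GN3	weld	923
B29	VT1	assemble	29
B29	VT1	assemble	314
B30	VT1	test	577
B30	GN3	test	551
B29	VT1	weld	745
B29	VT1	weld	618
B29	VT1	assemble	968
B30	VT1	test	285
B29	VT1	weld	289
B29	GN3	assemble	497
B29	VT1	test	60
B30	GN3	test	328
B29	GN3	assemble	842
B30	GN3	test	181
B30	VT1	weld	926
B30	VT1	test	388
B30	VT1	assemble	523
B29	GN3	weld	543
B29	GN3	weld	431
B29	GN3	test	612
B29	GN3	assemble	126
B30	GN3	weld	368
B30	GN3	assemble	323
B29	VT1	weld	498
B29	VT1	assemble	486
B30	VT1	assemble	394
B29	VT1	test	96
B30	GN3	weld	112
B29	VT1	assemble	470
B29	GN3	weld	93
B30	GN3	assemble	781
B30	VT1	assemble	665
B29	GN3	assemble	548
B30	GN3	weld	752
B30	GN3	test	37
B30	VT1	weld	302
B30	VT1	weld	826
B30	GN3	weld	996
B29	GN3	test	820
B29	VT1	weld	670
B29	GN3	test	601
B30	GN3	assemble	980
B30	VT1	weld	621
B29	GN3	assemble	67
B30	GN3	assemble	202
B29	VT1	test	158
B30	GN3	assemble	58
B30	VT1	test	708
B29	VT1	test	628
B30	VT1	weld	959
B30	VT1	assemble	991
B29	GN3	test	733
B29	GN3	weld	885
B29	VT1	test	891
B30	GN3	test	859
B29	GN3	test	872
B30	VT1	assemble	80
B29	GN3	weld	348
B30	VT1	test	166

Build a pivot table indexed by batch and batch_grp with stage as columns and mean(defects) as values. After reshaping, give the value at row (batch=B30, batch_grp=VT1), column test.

424.80

Rows with batch=B30, batch_grp=VT1 and stage=test: defects values are 577, 285, 388, 708, 166.
(577 + 285 + 388 + 708 + 166) / 5 = 424.80.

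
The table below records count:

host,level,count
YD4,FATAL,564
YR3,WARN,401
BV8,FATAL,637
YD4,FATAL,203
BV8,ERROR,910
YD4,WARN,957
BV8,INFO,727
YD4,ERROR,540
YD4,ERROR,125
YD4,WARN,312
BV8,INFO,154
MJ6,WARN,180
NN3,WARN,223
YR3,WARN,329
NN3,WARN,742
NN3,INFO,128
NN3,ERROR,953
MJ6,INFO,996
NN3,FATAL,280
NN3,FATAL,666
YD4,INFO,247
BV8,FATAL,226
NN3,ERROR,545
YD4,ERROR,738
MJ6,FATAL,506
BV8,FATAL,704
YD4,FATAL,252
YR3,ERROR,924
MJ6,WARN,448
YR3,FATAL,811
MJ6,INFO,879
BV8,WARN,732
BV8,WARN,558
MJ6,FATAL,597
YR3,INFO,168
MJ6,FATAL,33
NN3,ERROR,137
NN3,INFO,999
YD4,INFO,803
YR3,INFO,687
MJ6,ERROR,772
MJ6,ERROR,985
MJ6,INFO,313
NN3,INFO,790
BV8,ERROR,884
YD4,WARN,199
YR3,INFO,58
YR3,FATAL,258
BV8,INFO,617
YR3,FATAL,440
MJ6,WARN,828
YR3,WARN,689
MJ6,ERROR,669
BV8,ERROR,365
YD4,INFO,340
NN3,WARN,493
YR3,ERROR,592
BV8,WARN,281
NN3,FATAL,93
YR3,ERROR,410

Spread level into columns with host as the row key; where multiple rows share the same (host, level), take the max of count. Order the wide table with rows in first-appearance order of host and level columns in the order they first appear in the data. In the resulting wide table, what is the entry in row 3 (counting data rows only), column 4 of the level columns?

727

With rows in first-appearance order of host, row 3 is host=BV8. level columns in first-appearance order: FATAL, WARN, ERROR, INFO; column 4 is INFO.
Long rows with host=BV8, level=INFO: max(727, 154, 617) = 727.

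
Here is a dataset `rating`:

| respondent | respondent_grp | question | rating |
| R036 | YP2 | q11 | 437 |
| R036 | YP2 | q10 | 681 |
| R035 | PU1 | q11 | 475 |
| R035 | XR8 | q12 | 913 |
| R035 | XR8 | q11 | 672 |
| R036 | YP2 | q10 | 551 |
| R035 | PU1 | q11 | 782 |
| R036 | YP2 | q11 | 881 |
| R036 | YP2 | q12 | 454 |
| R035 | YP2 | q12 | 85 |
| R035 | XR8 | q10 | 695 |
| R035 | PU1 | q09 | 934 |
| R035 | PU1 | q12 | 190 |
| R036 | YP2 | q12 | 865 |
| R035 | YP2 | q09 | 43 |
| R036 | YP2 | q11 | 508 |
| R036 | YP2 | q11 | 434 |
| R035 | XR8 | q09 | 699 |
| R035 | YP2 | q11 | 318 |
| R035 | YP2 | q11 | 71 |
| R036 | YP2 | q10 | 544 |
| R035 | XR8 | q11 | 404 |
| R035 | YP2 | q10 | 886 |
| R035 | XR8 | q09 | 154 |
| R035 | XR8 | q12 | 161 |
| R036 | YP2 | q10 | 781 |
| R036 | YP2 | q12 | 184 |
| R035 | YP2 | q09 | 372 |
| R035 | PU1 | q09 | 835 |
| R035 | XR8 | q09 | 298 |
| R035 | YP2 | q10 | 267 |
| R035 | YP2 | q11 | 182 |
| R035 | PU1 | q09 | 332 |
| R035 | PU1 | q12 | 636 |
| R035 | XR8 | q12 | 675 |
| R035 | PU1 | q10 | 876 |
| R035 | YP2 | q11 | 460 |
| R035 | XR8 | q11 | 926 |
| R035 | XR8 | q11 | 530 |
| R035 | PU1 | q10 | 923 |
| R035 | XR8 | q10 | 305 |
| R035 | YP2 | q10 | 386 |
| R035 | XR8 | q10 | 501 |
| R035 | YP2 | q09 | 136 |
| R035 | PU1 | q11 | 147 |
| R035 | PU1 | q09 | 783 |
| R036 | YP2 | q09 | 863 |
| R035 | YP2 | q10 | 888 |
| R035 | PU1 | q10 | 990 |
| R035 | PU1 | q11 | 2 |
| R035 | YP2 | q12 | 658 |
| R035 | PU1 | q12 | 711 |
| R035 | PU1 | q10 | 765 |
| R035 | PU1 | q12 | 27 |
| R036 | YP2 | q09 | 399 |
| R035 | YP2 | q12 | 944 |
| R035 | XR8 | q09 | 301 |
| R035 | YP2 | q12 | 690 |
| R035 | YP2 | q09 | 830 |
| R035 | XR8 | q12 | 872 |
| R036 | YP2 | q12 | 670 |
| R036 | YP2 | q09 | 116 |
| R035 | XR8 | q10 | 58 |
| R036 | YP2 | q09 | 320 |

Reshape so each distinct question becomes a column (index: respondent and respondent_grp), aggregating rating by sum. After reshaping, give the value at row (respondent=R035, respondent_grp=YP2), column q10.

2427

Rows with respondent=R035, respondent_grp=YP2 and question=q10: rating values are 886, 267, 386, 888.
886 + 267 + 386 + 888 = 2427.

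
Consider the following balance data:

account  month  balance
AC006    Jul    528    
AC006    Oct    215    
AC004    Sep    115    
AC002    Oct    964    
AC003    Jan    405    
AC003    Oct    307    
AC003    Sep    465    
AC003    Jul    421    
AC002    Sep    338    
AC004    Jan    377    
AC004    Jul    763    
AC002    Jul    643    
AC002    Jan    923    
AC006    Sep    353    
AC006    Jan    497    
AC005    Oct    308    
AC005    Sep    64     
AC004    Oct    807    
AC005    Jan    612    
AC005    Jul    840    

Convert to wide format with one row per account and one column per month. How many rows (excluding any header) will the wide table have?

5

5 distinct account values → 5 rows.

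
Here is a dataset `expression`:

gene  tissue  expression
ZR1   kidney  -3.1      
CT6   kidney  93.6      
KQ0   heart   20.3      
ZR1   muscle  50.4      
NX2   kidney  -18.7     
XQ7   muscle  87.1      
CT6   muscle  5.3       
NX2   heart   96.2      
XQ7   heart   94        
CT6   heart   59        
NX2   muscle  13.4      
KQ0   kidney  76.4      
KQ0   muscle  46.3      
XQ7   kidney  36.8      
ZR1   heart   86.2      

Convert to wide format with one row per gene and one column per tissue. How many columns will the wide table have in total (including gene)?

4

1 column for gene plus 3 distinct tissue values → 4 columns.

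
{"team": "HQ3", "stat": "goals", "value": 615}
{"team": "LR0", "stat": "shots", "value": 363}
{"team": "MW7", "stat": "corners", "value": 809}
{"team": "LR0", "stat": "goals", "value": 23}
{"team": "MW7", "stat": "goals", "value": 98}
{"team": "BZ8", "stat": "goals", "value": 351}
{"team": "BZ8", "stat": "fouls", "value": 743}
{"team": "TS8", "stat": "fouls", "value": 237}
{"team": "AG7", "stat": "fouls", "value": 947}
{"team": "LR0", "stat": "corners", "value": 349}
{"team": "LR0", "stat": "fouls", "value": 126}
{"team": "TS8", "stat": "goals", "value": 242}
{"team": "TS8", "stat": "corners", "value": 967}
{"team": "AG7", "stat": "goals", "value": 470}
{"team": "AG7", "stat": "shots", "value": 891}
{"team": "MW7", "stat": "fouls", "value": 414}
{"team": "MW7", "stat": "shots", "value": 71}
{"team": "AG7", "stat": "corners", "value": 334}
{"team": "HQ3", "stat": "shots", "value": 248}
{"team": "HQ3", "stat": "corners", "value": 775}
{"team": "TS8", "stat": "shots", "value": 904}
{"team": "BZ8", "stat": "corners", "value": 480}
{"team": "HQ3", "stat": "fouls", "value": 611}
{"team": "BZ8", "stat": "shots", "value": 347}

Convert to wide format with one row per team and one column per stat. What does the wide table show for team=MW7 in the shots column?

71

Wide layout: rows indexed by team, columns are the 4 distinct stat values (goals, shots, corners, fouls).
Cell (team=MW7, stat=shots) draws from the long row where team=MW7 and stat=shots, which has value=71.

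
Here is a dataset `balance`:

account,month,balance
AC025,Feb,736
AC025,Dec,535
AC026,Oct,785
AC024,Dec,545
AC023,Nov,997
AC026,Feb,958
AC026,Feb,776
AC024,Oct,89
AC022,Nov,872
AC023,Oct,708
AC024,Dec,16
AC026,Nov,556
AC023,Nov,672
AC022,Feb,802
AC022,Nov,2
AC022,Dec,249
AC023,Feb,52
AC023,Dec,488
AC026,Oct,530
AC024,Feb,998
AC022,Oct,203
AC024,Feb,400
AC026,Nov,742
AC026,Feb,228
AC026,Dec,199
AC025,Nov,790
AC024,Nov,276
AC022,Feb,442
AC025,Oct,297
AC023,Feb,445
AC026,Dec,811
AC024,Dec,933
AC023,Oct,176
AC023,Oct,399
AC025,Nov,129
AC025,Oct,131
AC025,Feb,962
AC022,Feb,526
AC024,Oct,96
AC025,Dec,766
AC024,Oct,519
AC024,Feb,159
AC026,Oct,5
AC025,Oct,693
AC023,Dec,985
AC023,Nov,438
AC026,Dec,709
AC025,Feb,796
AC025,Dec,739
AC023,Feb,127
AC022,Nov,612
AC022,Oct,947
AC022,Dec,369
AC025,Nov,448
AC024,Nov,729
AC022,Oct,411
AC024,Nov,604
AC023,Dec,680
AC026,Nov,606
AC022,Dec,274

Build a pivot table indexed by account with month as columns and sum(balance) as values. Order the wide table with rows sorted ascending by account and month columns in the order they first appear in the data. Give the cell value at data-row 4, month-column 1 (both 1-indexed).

2494

With rows sorted ascending by account, row 4 is account=AC025. month columns in first-appearance order: Feb, Dec, Oct, Nov; column 1 is Feb.
Long rows with account=AC025, month=Feb: 736 + 962 + 796 = 2494.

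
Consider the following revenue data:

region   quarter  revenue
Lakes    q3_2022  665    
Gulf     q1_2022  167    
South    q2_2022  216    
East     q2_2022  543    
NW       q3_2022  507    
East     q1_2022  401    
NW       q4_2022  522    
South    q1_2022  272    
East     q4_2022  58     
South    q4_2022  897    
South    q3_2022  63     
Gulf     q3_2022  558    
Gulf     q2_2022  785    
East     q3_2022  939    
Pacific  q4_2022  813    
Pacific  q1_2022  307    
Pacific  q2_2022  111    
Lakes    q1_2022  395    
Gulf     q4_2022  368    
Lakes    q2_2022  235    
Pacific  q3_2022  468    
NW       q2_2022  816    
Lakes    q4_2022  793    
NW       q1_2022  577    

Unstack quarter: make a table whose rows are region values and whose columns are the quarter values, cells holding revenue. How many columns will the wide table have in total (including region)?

1 column for region plus 4 distinct quarter values → 5 columns.

5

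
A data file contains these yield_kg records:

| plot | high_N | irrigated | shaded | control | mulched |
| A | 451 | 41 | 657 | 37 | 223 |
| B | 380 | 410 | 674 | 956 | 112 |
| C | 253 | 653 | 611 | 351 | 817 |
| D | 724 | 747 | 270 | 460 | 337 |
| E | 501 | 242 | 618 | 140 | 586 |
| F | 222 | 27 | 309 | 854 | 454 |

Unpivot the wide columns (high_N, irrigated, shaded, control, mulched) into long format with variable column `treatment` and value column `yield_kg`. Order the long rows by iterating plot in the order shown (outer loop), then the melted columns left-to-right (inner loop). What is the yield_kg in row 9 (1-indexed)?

956

30 rows total (6 × 5). Row 9: index ⌊(9-1)/5⌋ = 1 into plot → B; (9-1) mod 5 = 3 into the melted columns → control.
So row 9 is (B, control, 956); yield_kg = 956.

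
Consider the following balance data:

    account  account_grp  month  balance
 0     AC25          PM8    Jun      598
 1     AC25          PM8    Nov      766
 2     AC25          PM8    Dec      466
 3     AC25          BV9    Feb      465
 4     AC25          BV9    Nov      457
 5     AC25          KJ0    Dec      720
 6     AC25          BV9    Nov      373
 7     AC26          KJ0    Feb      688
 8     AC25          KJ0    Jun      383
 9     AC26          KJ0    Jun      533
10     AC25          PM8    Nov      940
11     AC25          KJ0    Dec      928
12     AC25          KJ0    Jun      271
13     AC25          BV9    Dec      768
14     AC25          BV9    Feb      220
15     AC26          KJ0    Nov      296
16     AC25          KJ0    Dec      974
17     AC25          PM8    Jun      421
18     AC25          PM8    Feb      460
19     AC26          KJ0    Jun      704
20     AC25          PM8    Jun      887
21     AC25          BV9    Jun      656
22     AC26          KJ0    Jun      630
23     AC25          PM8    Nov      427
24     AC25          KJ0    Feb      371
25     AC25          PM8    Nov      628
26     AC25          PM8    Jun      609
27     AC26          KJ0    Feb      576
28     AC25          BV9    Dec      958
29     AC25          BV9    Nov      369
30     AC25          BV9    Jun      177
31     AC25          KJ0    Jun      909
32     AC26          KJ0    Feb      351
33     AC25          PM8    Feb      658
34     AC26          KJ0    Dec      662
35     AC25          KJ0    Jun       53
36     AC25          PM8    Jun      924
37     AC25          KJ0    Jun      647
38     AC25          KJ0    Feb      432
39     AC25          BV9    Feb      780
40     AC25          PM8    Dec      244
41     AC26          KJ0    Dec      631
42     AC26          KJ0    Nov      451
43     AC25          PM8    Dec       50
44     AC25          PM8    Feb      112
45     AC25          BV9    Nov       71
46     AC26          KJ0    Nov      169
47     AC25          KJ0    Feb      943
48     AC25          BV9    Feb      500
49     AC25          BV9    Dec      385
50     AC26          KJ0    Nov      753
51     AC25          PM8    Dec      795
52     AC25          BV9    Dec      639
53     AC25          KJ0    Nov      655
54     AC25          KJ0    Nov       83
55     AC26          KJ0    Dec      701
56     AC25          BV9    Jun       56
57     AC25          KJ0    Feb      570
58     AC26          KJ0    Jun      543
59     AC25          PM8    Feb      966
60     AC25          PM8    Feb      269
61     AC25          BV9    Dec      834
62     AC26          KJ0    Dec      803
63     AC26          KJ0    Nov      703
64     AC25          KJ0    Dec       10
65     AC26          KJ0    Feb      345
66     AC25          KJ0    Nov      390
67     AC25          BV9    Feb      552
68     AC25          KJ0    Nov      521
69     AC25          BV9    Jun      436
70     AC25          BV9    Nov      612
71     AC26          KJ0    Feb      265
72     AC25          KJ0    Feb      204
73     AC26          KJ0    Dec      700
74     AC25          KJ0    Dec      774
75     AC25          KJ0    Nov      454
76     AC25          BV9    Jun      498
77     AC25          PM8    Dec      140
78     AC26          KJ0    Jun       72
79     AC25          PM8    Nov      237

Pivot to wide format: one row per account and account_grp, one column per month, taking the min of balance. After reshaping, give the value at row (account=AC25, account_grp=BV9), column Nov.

Rows with account=AC25, account_grp=BV9 and month=Nov: balance values are 457, 373, 369, 71, 612.
min(457, 373, 369, 71, 612) = 71.

71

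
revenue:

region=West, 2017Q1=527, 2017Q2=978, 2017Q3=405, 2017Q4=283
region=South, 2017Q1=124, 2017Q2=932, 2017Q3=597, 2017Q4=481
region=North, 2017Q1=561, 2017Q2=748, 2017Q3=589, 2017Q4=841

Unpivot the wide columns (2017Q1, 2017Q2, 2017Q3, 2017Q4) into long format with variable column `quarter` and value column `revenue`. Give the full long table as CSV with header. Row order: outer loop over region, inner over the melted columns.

region,quarter,revenue
West,2017Q1,527
West,2017Q2,978
West,2017Q3,405
West,2017Q4,283
South,2017Q1,124
South,2017Q2,932
South,2017Q3,597
South,2017Q4,481
North,2017Q1,561
North,2017Q2,748
North,2017Q3,589
North,2017Q4,841

Each (region, column) pair becomes one row: 3 × 4 = 12 rows.
For example, (West, 2017Q1) → revenue=527.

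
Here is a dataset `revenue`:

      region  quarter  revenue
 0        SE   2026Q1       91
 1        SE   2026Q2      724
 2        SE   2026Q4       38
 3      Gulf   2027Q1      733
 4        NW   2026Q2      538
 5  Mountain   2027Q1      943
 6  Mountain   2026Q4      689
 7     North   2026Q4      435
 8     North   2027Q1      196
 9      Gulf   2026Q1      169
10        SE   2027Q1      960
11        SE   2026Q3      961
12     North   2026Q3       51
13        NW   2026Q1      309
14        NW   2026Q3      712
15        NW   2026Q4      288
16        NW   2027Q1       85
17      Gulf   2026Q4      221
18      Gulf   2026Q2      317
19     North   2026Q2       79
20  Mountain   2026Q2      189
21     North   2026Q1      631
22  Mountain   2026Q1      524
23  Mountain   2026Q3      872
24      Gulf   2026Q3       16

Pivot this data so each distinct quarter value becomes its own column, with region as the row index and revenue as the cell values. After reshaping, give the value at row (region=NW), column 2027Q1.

85

Wide layout: rows indexed by region, columns are the 5 distinct quarter values (2026Q1, 2026Q2, 2026Q4, 2027Q1, 2026Q3).
Cell (region=NW, quarter=2027Q1) draws from the long row where region=NW and quarter=2027Q1, which has revenue=85.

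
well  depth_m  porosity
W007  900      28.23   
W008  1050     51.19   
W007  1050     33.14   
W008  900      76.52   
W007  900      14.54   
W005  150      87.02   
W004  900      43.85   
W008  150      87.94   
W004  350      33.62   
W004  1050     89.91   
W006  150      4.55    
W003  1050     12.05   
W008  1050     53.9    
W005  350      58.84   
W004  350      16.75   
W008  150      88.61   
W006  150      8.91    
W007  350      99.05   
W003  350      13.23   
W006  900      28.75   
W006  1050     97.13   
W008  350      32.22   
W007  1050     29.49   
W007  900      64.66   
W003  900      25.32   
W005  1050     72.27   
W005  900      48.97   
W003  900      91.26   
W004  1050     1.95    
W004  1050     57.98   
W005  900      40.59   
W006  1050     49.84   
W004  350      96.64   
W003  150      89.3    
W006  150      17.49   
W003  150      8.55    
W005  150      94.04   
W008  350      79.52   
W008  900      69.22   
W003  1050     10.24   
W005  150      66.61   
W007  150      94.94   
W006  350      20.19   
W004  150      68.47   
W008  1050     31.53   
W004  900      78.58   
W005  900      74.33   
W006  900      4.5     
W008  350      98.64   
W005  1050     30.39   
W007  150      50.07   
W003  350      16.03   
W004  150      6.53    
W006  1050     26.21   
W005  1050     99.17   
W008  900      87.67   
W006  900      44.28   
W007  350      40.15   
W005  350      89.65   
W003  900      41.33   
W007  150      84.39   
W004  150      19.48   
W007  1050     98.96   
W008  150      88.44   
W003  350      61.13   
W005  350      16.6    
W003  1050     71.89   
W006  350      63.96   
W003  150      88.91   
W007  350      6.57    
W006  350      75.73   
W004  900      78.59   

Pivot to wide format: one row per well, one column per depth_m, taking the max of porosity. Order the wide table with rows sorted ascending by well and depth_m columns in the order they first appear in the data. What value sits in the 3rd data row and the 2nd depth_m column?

With rows sorted ascending by well, row 3 is well=W005. depth_m columns in first-appearance order: 900, 1050, 150, 350; column 2 is 1050.
Long rows with well=W005, depth_m=1050: max(72.27, 30.39, 99.17) = 99.17.

99.17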